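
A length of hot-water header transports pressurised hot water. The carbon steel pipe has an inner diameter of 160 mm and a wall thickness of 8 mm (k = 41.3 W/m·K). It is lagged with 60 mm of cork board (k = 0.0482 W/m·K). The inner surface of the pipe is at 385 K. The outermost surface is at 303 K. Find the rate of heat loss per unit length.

Cylindrical conduction, so R = ln(r₂/r₁)/(2πkL) per layer, in series:
R_carbon steel pipe wall = ln(88/80)/(2π×41.3×1) = 3.673×10^-4 K/W
R_cork board = ln(148/88)/(2π×0.0482×1) = 1.717 K/W
R_total = 1.717 K/W
Q = ΔT/R_total = 82/1.717

q′ ≈ 47.8 W/m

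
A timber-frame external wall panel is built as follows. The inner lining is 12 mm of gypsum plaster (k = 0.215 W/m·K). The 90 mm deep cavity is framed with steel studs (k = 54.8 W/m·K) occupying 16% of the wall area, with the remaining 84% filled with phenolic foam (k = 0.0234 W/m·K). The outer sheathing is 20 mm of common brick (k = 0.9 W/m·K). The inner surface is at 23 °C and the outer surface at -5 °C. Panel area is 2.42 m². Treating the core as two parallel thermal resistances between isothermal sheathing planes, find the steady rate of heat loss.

Q ≈ 768 W

Sheathing layers in series; stud and cavity paths in parallel between them.
R_inner = 0.012/(0.215×2.42) = 0.02306 K/W
R_stud  = 0.09/(54.8×0.16×2.42) = 0.004242 K/W
R_cav   = 0.09/(0.0234×0.84×2.42) = 1.892 K/W
1/R_core = 1/R_stud + 1/R_cav → R_core = 0.004232 K/W
R_outer = 0.02/(0.9×2.42) = 0.009183 K/W
R_total = 0.03648 K/W
Q = ΔT/R_total = 28/0.03648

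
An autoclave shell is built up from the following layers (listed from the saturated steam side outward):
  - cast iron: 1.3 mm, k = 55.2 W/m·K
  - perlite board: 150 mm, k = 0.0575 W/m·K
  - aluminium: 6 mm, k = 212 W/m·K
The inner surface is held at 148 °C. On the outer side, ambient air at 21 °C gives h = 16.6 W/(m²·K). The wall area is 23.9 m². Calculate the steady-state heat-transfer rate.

Series thermal resistances:
R_cast iron = L/(kA) = 0.0013/(55.2×23.9) = 9.854×10^-7 K/W
R_perlite board = L/(kA) = 0.15/(0.0575×23.9) = 0.1092 K/W
R_aluminium = L/(kA) = 0.006/(212×23.9) = 1.184×10^-6 K/W
R_outer film = 1/(h_o·A) = 1/(16.6×23.9) = 0.002521 K/W
R_total = 0.1117 K/W
Q = ΔT / R_total = 127 / 0.1117

Q ≈ 1140 W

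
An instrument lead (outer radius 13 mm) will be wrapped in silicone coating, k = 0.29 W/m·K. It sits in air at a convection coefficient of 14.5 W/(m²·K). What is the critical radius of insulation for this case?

For a cylinder r_cr = k/h = 0.29/14.5
r_cr = 20 mm; since the bare radius (13 mm) is below r_cr, adding a thin layer of insulation will *increase* heat loss.

r_cr ≈ 20 mm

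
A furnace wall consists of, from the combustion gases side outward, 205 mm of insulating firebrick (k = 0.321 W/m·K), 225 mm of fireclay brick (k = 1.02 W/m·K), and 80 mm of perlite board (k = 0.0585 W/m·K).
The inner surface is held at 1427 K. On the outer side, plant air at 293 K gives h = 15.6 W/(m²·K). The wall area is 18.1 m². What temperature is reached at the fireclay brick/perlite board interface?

T ≈ 1000 K

Thermal resistances in series:
R_insulating firebrick = L/(kA) = 0.205/(0.321×18.1) = 0.03528 K/W
R_fireclay brick = L/(kA) = 0.225/(1.02×18.1) = 0.01219 K/W
R_perlite board = L/(kA) = 0.08/(0.0585×18.1) = 0.07555 K/W
R_outer film = 1/(h_o·A) = 1/(15.6×18.1) = 0.003542 K/W
R_total = 0.1266 K/W;  Q = ΔT/R_total = 1134/0.1266 = 8960 W
T_interface = T_inner − Q·ΣR(inner→interface) = 1427 − 8960×0.04747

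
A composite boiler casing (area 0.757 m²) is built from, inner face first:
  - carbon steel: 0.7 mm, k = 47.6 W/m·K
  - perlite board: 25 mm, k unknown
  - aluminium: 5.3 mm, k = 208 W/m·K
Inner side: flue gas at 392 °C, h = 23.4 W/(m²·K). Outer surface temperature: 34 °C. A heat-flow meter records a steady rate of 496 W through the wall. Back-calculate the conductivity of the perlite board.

Using the resistance-network approach (series):
R_inner film = 1/(h_i·A) = 1/(23.4×0.757) = 0.05645 K/W
R_carbon steel = L/(kA) = 0.0007/(47.6×0.757) = 1.943×10^-5 K/W
R_aluminium = L/(kA) = 0.0053/(208×0.757) = 3.366×10^-5 K/W
Sum of known resistances R_other = 0.05651 K/W
Total R = ΔT/Q = 358/496 = 0.7218 K/W
R_perlite board = R_total − R_other = 0.6653 K/W
k = L/(R·A) = 0.025/(0.6653×0.757)

k ≈ 0.0496 W/(m·K)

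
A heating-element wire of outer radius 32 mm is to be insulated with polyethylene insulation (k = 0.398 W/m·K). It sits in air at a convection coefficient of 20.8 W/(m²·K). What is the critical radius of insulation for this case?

r_cr ≈ 19.1 mm

For a cylinder r_cr = k/h = 0.398/20.8
r_cr = 19.1 mm; since the bare radius (32 mm) is above r_cr, any added insulation will reduce heat loss.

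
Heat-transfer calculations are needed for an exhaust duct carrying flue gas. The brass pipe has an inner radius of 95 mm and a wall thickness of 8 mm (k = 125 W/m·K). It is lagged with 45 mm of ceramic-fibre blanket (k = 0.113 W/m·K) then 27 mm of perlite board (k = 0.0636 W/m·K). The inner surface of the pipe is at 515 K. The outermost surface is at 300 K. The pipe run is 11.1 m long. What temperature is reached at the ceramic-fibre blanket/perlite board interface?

Radial resistances (cylindrical: R_cond = ln(r_o/r_i)/(2πkL), R_conv = 1/(h·2πrL)):
R_brass pipe wall = ln(103/95)/(2π×125×11.1) = 9.274×10^-6 K/W
R_ceramic-fibre blanket = ln(148/103)/(2π×0.113×11.1) = 0.04599 K/W
R_perlite board = ln(175/148)/(2π×0.0636×11.1) = 0.03778 K/W
R_total = 0.08378 K/W
Q = ΔT/R_total = 215/0.08378
Q = 2570 W
T_interface = T_inner − Q·ΣR(inner→interface) = 515 − 2570×0.046

T ≈ 397 K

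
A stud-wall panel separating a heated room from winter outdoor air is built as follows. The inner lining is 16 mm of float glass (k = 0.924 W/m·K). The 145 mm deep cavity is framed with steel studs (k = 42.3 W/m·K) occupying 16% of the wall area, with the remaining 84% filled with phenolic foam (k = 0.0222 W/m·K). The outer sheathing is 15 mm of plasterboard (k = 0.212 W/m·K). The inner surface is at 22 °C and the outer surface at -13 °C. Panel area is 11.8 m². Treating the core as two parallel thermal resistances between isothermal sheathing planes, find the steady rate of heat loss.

Sheathing layers in series; stud and cavity paths in parallel between them.
R_inner = 0.016/(0.924×11.8) = 0.001467 K/W
R_stud  = 0.145/(42.3×0.16×11.8) = 0.001816 K/W
R_cav   = 0.145/(0.0222×0.84×11.8) = 0.659 K/W
1/R_core = 1/R_stud + 1/R_cav → R_core = 0.001811 K/W
R_outer = 0.015/(0.212×11.8) = 0.005996 K/W
R_total = 0.009274 K/W
Q = ΔT/R_total = 35/0.009274

Q ≈ 3770 W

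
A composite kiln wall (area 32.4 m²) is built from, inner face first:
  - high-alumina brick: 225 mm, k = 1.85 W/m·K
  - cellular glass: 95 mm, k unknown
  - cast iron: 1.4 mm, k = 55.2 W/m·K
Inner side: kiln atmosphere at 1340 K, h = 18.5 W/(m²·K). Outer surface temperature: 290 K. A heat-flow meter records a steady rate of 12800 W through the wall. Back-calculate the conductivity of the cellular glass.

Thermal resistances in series:
R_inner film = 1/(h_i·A) = 1/(18.5×32.4) = 0.001668 K/W
R_high-alumina brick = L/(kA) = 0.225/(1.85×32.4) = 0.003754 K/W
R_cast iron = L/(kA) = 0.0014/(55.2×32.4) = 7.828×10^-7 K/W
Sum of known resistances R_other = 0.005423 K/W
Total R = ΔT/Q = 1050/12800 = 0.08203 K/W
R_cellular glass = R_total − R_other = 0.07661 K/W
k = L/(R·A) = 0.095/(0.07661×32.4)

k ≈ 0.0383 W/(m·K)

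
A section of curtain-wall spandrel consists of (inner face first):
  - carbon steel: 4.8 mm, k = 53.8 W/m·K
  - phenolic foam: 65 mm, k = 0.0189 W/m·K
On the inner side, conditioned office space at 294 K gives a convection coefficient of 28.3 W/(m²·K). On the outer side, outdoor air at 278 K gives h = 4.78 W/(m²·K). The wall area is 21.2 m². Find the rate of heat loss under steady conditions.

Q ≈ 92.1 W

Treating each layer as a thermal resistance in series:
R_inner film = 1/(h_i·A) = 1/(28.3×21.2) = 0.001667 K/W
R_carbon steel = L/(kA) = 0.0048/(53.8×21.2) = 4.208×10^-6 K/W
R_phenolic foam = L/(kA) = 0.065/(0.0189×21.2) = 0.1622 K/W
R_outer film = 1/(h_o·A) = 1/(4.78×21.2) = 0.009868 K/W
R_total = 0.1738 K/W
Q = ΔT / R_total = 16 / 0.1738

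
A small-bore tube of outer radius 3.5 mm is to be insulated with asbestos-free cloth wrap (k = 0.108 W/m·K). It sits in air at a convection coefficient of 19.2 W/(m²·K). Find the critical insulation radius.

For a cylinder r_cr = k/h = 0.108/19.2
r_cr = 5.62 mm; since the bare radius (3.5 mm) is below r_cr, adding a thin layer of insulation will *increase* heat loss.

r_cr ≈ 5.62 mm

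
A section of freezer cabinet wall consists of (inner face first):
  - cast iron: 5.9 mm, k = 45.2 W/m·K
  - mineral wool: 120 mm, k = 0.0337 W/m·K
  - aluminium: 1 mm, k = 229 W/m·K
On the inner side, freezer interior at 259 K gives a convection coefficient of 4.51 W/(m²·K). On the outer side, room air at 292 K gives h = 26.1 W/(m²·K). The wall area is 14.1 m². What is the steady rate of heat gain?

Thermal resistances in series:
R_inner film = 1/(h_i·A) = 1/(4.51×14.1) = 0.01573 K/W
R_cast iron = L/(kA) = 0.0059/(45.2×14.1) = 9.258×10^-6 K/W
R_mineral wool = L/(kA) = 0.12/(0.0337×14.1) = 0.2525 K/W
R_aluminium = L/(kA) = 0.001/(229×14.1) = 3.097×10^-7 K/W
R_outer film = 1/(h_o·A) = 1/(26.1×14.1) = 0.002717 K/W
R_total = 0.271 K/W
Q = ΔT / R_total = 33 / 0.271

Q ≈ 122 W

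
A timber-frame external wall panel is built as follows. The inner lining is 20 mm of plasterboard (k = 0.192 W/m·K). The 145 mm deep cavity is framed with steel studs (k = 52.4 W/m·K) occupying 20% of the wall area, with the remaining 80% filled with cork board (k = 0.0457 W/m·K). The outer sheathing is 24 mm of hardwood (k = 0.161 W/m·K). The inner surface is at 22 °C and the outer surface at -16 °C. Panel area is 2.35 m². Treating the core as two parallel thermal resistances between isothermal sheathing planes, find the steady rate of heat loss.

Sheathing layers in series; stud and cavity paths in parallel between them.
R_inner = 0.02/(0.192×2.35) = 0.04433 K/W
R_stud  = 0.145/(52.4×0.2×2.35) = 0.005888 K/W
R_cav   = 0.145/(0.0457×0.8×2.35) = 1.688 K/W
1/R_core = 1/R_stud + 1/R_cav → R_core = 0.005867 K/W
R_outer = 0.024/(0.161×2.35) = 0.06343 K/W
R_total = 0.1136 K/W
Q = ΔT/R_total = 38/0.1136

Q ≈ 334 W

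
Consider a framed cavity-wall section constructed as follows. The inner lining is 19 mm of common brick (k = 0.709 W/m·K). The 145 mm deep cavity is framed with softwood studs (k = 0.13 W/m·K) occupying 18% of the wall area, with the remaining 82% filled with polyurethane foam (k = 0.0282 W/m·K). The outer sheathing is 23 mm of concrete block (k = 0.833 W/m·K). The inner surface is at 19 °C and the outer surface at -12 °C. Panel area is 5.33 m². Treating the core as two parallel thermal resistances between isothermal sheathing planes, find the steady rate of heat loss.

Q ≈ 52.1 W

Sheathing layers in series; stud and cavity paths in parallel between them.
R_inner = 0.019/(0.709×5.33) = 0.005028 K/W
R_stud  = 0.145/(0.13×0.18×5.33) = 1.163 K/W
R_cav   = 0.145/(0.0282×0.82×5.33) = 1.176 K/W
1/R_core = 1/R_stud + 1/R_cav → R_core = 0.5847 K/W
R_outer = 0.023/(0.833×5.33) = 0.00518 K/W
R_total = 0.5949 K/W
Q = ΔT/R_total = 31/0.5949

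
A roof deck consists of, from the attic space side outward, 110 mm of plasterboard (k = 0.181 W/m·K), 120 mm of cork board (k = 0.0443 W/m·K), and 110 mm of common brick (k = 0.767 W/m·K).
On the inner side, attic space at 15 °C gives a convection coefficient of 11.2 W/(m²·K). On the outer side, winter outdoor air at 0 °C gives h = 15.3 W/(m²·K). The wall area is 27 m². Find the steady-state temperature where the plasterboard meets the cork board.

T ≈ 12.1 °C

Series thermal resistances:
R_inner film = 1/(h_i·A) = 1/(11.2×27) = 0.003307 K/W
R_plasterboard = L/(kA) = 0.11/(0.181×27) = 0.02251 K/W
R_cork board = L/(kA) = 0.12/(0.0443×27) = 0.1003 K/W
R_common brick = L/(kA) = 0.11/(0.767×27) = 0.005312 K/W
R_outer film = 1/(h_o·A) = 1/(15.3×27) = 0.002421 K/W
R_total = 0.1339 K/W;  Q = ΔT/R_total = 15/0.1339 = 112 W
T_interface = T_inner − Q·ΣR(inner→interface) = 15 − 112×0.02582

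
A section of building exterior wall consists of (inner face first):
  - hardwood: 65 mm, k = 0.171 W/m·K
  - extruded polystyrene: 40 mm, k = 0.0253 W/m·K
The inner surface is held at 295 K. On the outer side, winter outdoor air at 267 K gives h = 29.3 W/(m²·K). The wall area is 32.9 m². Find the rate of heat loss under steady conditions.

Q ≈ 462 W

Series thermal resistances:
R_hardwood = L/(kA) = 0.065/(0.171×32.9) = 0.01155 K/W
R_extruded polystyrene = L/(kA) = 0.04/(0.0253×32.9) = 0.04806 K/W
R_outer film = 1/(h_o·A) = 1/(29.3×32.9) = 0.001037 K/W
R_total = 0.06065 K/W
Q = ΔT / R_total = 28 / 0.06065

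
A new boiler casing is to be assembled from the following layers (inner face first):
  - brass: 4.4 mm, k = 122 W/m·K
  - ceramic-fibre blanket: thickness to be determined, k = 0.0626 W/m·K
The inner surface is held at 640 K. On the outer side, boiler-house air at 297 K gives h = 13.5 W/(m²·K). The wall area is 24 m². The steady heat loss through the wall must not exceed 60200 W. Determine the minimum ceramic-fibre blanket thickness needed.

L ≈ 3.92 mm

Model the wall as resistances in series:
R_brass = L/(kA) = 0.0044/(122×24) = 1.503×10^-6 K/W
R_outer film = 1/(h_o·A) = 1/(13.5×24) = 0.003086 K/W
Sum of the known resistances R_other = 0.003088 K/W
Required total resistance R_tot = ΔT/Q_allow = 343/60200 = 0.005698 K/W
R_ceramic-fibre blanket = R_tot − R_other = 0.00261 K/W
L = R·k·A = 0.00261×0.0626×24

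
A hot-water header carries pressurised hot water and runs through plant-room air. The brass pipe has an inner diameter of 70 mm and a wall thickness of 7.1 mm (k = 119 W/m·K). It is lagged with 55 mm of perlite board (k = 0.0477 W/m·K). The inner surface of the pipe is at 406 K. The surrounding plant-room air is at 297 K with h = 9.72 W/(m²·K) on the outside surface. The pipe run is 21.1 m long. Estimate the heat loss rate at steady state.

Per-layer cylindrical resistances, series-summed:
R_brass pipe wall = ln(42.1/35)/(2π×119×21.1) = 1.171×10^-5 K/W
R_perlite board = ln(97.1/42.1)/(2π×0.0477×21.1) = 0.1321 K/W
R_outer film = 1/(h_o·2πr_oL) = 1/(9.72×2π×0.0971×21.1) = 0.007992 K/W
R_total = 0.1402 K/W
Q = ΔT/R_total = 109/0.1402

Q ≈ 778 W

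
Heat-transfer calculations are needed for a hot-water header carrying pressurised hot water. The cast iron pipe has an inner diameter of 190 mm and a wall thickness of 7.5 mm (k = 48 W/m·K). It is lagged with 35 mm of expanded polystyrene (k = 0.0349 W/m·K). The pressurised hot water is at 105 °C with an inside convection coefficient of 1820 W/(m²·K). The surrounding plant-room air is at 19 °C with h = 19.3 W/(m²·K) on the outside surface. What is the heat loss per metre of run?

Radial resistances (cylindrical: R_cond = ln(r_o/r_i)/(2πkL), R_conv = 1/(h·2πrL)):
R_inner film = 1/(h_i·2πr₁L) = 1/(1820×2π×0.095×1) = 9.205×10^-4 K/W
R_cast iron pipe wall = ln(102.5/95)/(2π×48×1) = 2.519×10^-4 K/W
R_expanded polystyrene = ln(137.5/102.5)/(2π×0.0349×1) = 1.34 K/W
R_outer film = 1/(h_o·2πr_oL) = 1/(19.3×2π×0.1375×1) = 0.05997 K/W
R_total = 1.401 K/W
Q = ΔT/R_total = 86/1.401

q′ ≈ 61.4 W/m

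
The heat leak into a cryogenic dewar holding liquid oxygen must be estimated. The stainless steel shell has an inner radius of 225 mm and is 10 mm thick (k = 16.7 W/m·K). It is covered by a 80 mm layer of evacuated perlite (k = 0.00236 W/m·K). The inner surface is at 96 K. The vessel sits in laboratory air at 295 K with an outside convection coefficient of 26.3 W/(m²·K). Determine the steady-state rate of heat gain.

Q ≈ 5.46 W

Spherical conduction: R = (1/r_in − 1/r_out)/(4πk) per layer; series-sum.
R_stainless steel shell = (1/0.225 − 1/0.235)/(4π×16.7) = 9.012×10^-4 K/W
R_evacuated perlite = (1/0.235 − 1/0.315)/(4π×0.00236) = 36.44 K/W
R_outer film = 1/(h·4πr_o²) = 1/(26.3×4π×0.315²) = 0.03049 K/W
R_total = 36.47 K/W
Q = ΔT/R_total = 199/36.47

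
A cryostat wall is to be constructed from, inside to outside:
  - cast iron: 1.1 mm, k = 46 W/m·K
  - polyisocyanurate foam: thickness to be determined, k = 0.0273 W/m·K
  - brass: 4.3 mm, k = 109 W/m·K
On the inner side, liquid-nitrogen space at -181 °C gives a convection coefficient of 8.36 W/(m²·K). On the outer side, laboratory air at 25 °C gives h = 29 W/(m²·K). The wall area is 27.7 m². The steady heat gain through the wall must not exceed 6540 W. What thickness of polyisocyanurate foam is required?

Treating each layer as a thermal resistance in series:
R_inner film = 1/(h_i·A) = 1/(8.36×27.7) = 0.004318 K/W
R_cast iron = L/(kA) = 0.0011/(46×27.7) = 8.633×10^-7 K/W
R_brass = L/(kA) = 0.0043/(109×27.7) = 1.424×10^-6 K/W
R_outer film = 1/(h_o·A) = 1/(29×27.7) = 0.001245 K/W
Sum of the known resistances R_other = 0.005565 K/W
Required total resistance R_tot = ΔT/Q_allow = 206/6540 = 0.0315 K/W
R_polyisocyanurate foam = R_tot − R_other = 0.02593 K/W
L = R·k·A = 0.02593×0.0273×27.7

L ≈ 19.6 mm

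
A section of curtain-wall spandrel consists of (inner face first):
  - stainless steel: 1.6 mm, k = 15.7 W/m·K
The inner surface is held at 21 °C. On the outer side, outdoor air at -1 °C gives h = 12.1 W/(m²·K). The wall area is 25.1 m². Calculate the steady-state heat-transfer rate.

Q ≈ 6670 W

Treating each layer as a thermal resistance in series:
R_stainless steel = L/(kA) = 0.0016/(15.7×25.1) = 4.06×10^-6 K/W
R_outer film = 1/(h_o·A) = 1/(12.1×25.1) = 0.003293 K/W
R_total = 0.003297 K/W
Q = ΔT / R_total = 22 / 0.003297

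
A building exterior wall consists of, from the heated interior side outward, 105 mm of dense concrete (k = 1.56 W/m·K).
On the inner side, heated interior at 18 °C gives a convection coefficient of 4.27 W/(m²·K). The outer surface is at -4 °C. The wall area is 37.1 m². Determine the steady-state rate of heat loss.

Q ≈ 2710 W

Treating each layer as a thermal resistance in series:
R_inner film = 1/(h_i·A) = 1/(4.27×37.1) = 0.006312 K/W
R_dense concrete = L/(kA) = 0.105/(1.56×37.1) = 0.001814 K/W
R_total = 0.008127 K/W
Q = ΔT / R_total = 22 / 0.008127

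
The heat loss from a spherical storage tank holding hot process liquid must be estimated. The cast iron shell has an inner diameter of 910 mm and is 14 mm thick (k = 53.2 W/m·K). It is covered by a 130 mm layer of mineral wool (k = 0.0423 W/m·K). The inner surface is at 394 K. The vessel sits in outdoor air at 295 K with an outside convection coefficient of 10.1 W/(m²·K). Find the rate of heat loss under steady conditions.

Radial (spherical) resistances in series:
R_cast iron shell = (1/0.455 − 1/0.469)/(4π×53.2) = 9.813×10^-5 K/W
R_mineral wool = (1/0.469 − 1/0.599)/(4π×0.0423) = 0.8705 K/W
R_outer film = 1/(h·4πr_o²) = 1/(10.1×4π×0.599²) = 0.02196 K/W
R_total = 0.8926 K/W
Q = ΔT/R_total = 99/0.8926

Q ≈ 111 W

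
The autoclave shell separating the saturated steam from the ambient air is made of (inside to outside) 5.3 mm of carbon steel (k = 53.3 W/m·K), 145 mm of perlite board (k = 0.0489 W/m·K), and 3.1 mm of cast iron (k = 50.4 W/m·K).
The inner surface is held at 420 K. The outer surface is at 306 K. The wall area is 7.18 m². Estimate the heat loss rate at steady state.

Q ≈ 276 W

Using the resistance-network approach (series):
R_carbon steel = L/(kA) = 0.0053/(53.3×7.18) = 1.385×10^-5 K/W
R_perlite board = L/(kA) = 0.145/(0.0489×7.18) = 0.413 K/W
R_cast iron = L/(kA) = 0.0031/(50.4×7.18) = 8.567×10^-6 K/W
R_total = 0.413 K/W
Q = ΔT / R_total = 114 / 0.413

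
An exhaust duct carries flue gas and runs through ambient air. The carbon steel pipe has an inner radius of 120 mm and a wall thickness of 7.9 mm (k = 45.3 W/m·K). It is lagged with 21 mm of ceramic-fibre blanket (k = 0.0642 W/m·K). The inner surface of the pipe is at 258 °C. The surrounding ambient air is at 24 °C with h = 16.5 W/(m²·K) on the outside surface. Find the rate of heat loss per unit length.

Radial resistances (cylindrical: R_cond = ln(r_o/r_i)/(2πkL), R_conv = 1/(h·2πrL)):
R_carbon steel pipe wall = ln(127.9/120)/(2π×45.3×1) = 2.24×10^-4 K/W
R_ceramic-fibre blanket = ln(148.9/127.9)/(2π×0.0642×1) = 0.3769 K/W
R_outer film = 1/(h_o·2πr_oL) = 1/(16.5×2π×0.1489×1) = 0.06478 K/W
R_total = 0.4419 K/W
Q = ΔT/R_total = 234/0.4419

q′ ≈ 530 W/m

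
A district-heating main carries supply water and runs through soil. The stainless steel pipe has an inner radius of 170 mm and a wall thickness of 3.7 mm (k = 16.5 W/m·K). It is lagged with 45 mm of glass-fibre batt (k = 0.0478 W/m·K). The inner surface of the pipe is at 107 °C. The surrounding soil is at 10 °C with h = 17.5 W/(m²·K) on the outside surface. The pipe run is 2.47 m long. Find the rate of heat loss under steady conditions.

Q ≈ 296 W

Treating each annulus and film as a series resistance:
R_stainless steel pipe wall = ln(173.7/170)/(2π×16.5×2.47) = 8.408×10^-5 K/W
R_glass-fibre batt = ln(218.7/173.7)/(2π×0.0478×2.47) = 0.3105 K/W
R_outer film = 1/(h_o·2πr_oL) = 1/(17.5×2π×0.2187×2.47) = 0.01684 K/W
R_total = 0.3275 K/W
Q = ΔT/R_total = 97/0.3275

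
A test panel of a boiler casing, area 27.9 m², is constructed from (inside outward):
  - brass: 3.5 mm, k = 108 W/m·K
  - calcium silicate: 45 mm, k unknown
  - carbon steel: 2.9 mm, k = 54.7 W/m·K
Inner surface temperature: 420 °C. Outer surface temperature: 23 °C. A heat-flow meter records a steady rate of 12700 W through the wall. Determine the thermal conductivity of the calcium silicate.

k ≈ 0.0516 W/(m·K)

Thermal resistances in series:
R_brass = L/(kA) = 0.0035/(108×27.9) = 1.162×10^-6 K/W
R_carbon steel = L/(kA) = 0.0029/(54.7×27.9) = 1.9×10^-6 K/W
Sum of known resistances R_other = 3.062×10^-6 K/W
Total R = ΔT/Q = 397/12700 = 0.03126 K/W
R_calcium silicate = R_total − R_other = 0.03126 K/W
k = L/(R·A) = 0.045/(0.03126×27.9)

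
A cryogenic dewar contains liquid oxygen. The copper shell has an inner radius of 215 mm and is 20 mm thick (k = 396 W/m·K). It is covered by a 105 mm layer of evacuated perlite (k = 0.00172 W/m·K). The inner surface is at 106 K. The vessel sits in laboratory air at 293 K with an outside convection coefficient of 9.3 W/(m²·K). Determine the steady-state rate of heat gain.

Each spherical layer contributes R = (1/r_i − 1/r_o)/(4πk):
R_copper shell = (1/0.215 − 1/0.235)/(4π×396) = 7.955×10^-5 K/W
R_evacuated perlite = (1/0.235 − 1/0.34)/(4π×0.00172) = 60.8 K/W
R_outer film = 1/(h·4πr_o²) = 1/(9.3×4π×0.34²) = 0.07402 K/W
R_total = 60.87 K/W
Q = ΔT/R_total = 187/60.87

Q ≈ 3.07 W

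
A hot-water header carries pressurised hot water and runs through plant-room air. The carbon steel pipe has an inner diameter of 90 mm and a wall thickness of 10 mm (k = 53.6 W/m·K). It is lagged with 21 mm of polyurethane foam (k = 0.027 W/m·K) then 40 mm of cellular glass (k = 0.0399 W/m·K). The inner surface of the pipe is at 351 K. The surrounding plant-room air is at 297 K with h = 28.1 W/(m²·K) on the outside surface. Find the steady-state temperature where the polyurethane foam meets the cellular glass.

T ≈ 323 K

For a radial system each layer contributes R = ln(r_out/r_in)/(2πkL); films add R = 1/(hA).
R_carbon steel pipe wall = ln(55/45)/(2π×53.6×1) = 5.959×10^-4 K/W
R_polyurethane foam = ln(76/55)/(2π×0.027×1) = 1.906 K/W
R_cellular glass = ln(116/76)/(2π×0.0399×1) = 1.687 K/W
R_outer film = 1/(h_o·2πr_oL) = 1/(28.1×2π×0.116×1) = 0.04883 K/W
R_total = 3.642 K/W
Q = ΔT/R_total = 54/3.642
Q = 14.8 W/m
T_interface = T_inner − Q·ΣR(inner→interface) = 351 − 14.8×1.907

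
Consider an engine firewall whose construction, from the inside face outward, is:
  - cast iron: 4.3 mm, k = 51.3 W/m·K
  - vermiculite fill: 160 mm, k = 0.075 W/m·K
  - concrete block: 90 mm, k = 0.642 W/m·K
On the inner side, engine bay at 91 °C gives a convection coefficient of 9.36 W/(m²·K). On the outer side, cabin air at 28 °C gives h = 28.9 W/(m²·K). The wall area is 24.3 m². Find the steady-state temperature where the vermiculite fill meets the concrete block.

Using the resistance-network approach (series):
R_inner film = 1/(h_i·A) = 1/(9.36×24.3) = 0.004397 K/W
R_cast iron = L/(kA) = 0.0043/(51.3×24.3) = 3.449×10^-6 K/W
R_vermiculite fill = L/(kA) = 0.16/(0.075×24.3) = 0.08779 K/W
R_concrete block = L/(kA) = 0.09/(0.642×24.3) = 0.005769 K/W
R_outer film = 1/(h_o·A) = 1/(28.9×24.3) = 0.001424 K/W
R_total = 0.09938 K/W;  Q = ΔT/R_total = 63/0.09938 = 633.9 W
T_interface = T_inner − Q·ΣR(inner→interface) = 91 − 634×0.09219

T ≈ 32.6 °C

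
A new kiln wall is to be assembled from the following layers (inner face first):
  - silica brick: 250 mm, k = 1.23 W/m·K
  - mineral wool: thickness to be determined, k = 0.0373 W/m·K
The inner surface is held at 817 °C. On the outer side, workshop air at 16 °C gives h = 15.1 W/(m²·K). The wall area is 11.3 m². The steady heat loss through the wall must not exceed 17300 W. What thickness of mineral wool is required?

Model the wall as resistances in series:
R_silica brick = L/(kA) = 0.25/(1.23×11.3) = 0.01799 K/W
R_outer film = 1/(h_o·A) = 1/(15.1×11.3) = 0.005861 K/W
Sum of the known resistances R_other = 0.02385 K/W
Required total resistance R_tot = ΔT/Q_allow = 801/17300 = 0.0463 K/W
R_mineral wool = R_tot − R_other = 0.02245 K/W
L = R·k·A = 0.02245×0.0373×11.3

L ≈ 9.46 mm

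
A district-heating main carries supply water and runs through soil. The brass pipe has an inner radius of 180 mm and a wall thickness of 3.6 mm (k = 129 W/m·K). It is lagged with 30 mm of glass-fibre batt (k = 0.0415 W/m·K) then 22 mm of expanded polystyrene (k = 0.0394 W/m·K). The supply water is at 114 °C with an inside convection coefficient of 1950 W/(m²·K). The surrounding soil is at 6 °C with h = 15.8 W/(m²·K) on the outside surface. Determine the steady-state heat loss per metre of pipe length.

Per-layer cylindrical resistances, series-summed:
R_inner film = 1/(h_i·2πr₁L) = 1/(1950×2π×0.18×1) = 4.534×10^-4 K/W
R_brass pipe wall = ln(183.6/180)/(2π×129×1) = 2.443×10^-5 K/W
R_glass-fibre batt = ln(213.6/183.6)/(2π×0.0415×1) = 0.5804 K/W
R_expanded polystyrene = ln(235.6/213.6)/(2π×0.0394×1) = 0.396 K/W
R_outer film = 1/(h_o·2πr_oL) = 1/(15.8×2π×0.2356×1) = 0.04276 K/W
R_total = 1.02 K/W
Q = ΔT/R_total = 108/1.02

q′ ≈ 106 W/m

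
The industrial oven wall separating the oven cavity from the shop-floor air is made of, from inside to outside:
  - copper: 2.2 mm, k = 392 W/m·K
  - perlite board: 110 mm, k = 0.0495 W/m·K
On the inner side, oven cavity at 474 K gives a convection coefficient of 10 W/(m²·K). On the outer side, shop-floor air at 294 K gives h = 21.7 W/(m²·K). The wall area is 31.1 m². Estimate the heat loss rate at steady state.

Q ≈ 2360 W

Treating each layer as a thermal resistance in series:
R_inner film = 1/(h_i·A) = 1/(10×31.1) = 0.003215 K/W
R_copper = L/(kA) = 0.0022/(392×31.1) = 1.805×10^-7 K/W
R_perlite board = L/(kA) = 0.11/(0.0495×31.1) = 0.07145 K/W
R_outer film = 1/(h_o·A) = 1/(21.7×31.1) = 0.001482 K/W
R_total = 0.07615 K/W
Q = ΔT / R_total = 180 / 0.07615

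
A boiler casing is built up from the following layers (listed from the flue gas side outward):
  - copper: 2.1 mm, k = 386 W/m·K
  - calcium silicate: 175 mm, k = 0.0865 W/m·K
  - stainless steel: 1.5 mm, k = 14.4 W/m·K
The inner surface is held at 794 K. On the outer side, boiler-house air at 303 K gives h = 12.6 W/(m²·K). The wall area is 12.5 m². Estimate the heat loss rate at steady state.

Q ≈ 2920 W

Using the resistance-network approach (series):
R_copper = L/(kA) = 0.0021/(386×12.5) = 4.352×10^-7 K/W
R_calcium silicate = L/(kA) = 0.175/(0.0865×12.5) = 0.1618 K/W
R_stainless steel = L/(kA) = 0.0015/(14.4×12.5) = 8.333×10^-6 K/W
R_outer film = 1/(h_o·A) = 1/(12.6×12.5) = 0.006349 K/W
R_total = 0.1682 K/W
Q = ΔT / R_total = 491 / 0.1682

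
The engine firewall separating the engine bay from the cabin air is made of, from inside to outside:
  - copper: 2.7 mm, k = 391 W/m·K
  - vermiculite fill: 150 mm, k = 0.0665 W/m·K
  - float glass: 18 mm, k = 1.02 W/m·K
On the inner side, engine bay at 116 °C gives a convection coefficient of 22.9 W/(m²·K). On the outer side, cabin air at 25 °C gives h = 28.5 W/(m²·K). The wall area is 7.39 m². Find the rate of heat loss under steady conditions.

Q ≈ 286 W

Using the resistance-network approach (series):
R_inner film = 1/(h_i·A) = 1/(22.9×7.39) = 0.005909 K/W
R_copper = L/(kA) = 0.0027/(391×7.39) = 9.344×10^-7 K/W
R_vermiculite fill = L/(kA) = 0.15/(0.0665×7.39) = 0.3052 K/W
R_float glass = L/(kA) = 0.018/(1.02×7.39) = 0.002388 K/W
R_outer film = 1/(h_o·A) = 1/(28.5×7.39) = 0.004748 K/W
R_total = 0.3183 K/W
Q = ΔT / R_total = 91 / 0.3183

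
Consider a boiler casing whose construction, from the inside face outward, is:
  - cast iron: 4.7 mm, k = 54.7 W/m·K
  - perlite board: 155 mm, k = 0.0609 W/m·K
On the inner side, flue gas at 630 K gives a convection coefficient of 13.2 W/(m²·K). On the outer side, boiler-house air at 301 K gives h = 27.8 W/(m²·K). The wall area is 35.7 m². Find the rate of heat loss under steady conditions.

Q ≈ 4420 W

Thermal resistances in series:
R_inner film = 1/(h_i·A) = 1/(13.2×35.7) = 0.002122 K/W
R_cast iron = L/(kA) = 0.0047/(54.7×35.7) = 2.407×10^-6 K/W
R_perlite board = L/(kA) = 0.155/(0.0609×35.7) = 0.07129 K/W
R_outer film = 1/(h_o·A) = 1/(27.8×35.7) = 0.001008 K/W
R_total = 0.07442 K/W
Q = ΔT / R_total = 329 / 0.07442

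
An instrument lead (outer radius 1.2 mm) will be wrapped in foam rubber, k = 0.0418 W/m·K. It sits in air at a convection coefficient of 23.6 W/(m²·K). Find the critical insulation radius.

r_cr ≈ 1.77 mm

For a cylinder r_cr = k/h = 0.0418/23.6
r_cr = 1.77 mm; since the bare radius (1.2 mm) is below r_cr, adding a thin layer of insulation will *increase* heat loss.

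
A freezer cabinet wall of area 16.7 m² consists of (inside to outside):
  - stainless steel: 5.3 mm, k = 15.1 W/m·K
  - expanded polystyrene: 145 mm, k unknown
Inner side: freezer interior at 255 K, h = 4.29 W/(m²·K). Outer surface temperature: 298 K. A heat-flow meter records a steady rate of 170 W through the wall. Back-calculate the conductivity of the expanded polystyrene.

Treating each layer as a thermal resistance in series:
R_inner film = 1/(h_i·A) = 1/(4.29×16.7) = 0.01396 K/W
R_stainless steel = L/(kA) = 0.0053/(15.1×16.7) = 2.102×10^-5 K/W
Sum of known resistances R_other = 0.01398 K/W
Total R = ΔT/Q = 43/170 = 0.2529 K/W
R_expanded polystyrene = R_total − R_other = 0.239 K/W
k = L/(R·A) = 0.145/(0.239×16.7)

k ≈ 0.0363 W/(m·K)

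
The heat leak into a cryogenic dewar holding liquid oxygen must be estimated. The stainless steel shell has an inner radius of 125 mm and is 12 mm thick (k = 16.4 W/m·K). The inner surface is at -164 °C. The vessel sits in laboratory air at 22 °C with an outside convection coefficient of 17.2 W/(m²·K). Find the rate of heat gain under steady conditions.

Each spherical layer contributes R = (1/r_i − 1/r_o)/(4πk):
R_stainless steel shell = (1/0.125 − 1/0.137)/(4π×16.4) = 0.0034 K/W
R_outer film = 1/(h·4πr_o²) = 1/(17.2×4π×0.137²) = 0.2465 K/W
R_total = 0.2499 K/W
Q = ΔT/R_total = 186/0.2499

Q ≈ 744 W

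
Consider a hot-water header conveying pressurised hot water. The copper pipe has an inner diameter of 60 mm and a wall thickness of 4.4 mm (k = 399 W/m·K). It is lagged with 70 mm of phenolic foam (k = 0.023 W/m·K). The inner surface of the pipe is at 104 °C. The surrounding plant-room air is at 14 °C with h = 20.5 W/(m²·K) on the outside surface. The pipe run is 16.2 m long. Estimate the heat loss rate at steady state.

Q ≈ 188 W

Per-layer cylindrical resistances, series-summed:
R_copper pipe wall = ln(34.4/30)/(2π×399×16.2) = 3.37×10^-6 K/W
R_phenolic foam = ln(104.4/34.4)/(2π×0.023×16.2) = 0.4742 K/W
R_outer film = 1/(h_o·2πr_oL) = 1/(20.5×2π×0.1044×16.2) = 0.00459 K/W
R_total = 0.4788 K/W
Q = ΔT/R_total = 90/0.4788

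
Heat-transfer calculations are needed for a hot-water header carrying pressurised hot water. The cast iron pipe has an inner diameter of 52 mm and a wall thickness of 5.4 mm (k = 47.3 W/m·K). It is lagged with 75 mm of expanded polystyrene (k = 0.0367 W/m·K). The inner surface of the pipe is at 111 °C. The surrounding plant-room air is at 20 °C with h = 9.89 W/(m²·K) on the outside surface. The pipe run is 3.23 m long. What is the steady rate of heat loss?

Q ≈ 54 W

For a radial system each layer contributes R = ln(r_out/r_in)/(2πkL); films add R = 1/(hA).
R_cast iron pipe wall = ln(31.4/26)/(2π×47.3×3.23) = 1.966×10^-4 K/W
R_expanded polystyrene = ln(106.4/31.4)/(2π×0.0367×3.23) = 1.639 K/W
R_outer film = 1/(h_o·2πr_oL) = 1/(9.89×2π×0.1064×3.23) = 0.04683 K/W
R_total = 1.686 K/W
Q = ΔT/R_total = 91/1.686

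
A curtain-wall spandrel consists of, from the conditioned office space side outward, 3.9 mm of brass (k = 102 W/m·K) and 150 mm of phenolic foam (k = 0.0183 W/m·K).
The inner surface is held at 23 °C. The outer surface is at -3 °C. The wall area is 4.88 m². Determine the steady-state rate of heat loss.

Treating each layer as a thermal resistance in series:
R_brass = L/(kA) = 0.0039/(102×4.88) = 7.835×10^-6 K/W
R_phenolic foam = L/(kA) = 0.15/(0.0183×4.88) = 1.68 K/W
R_total = 1.68 K/W
Q = ΔT / R_total = 26 / 1.68

Q ≈ 15.5 W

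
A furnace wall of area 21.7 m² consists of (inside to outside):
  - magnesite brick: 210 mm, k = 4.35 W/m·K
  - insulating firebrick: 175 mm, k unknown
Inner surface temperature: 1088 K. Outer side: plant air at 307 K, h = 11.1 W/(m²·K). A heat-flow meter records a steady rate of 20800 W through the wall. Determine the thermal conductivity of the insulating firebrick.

k ≈ 0.259 W/(m·K)

Treating each layer as a thermal resistance in series:
R_magnesite brick = L/(kA) = 0.21/(4.35×21.7) = 0.002225 K/W
R_outer film = 1/(h_o·A) = 1/(11.1×21.7) = 0.004152 K/W
Sum of known resistances R_other = 0.006376 K/W
Total R = ΔT/Q = 781/20800 = 0.03755 K/W
R_insulating firebrick = R_total − R_other = 0.03117 K/W
k = L/(R·A) = 0.175/(0.03117×21.7)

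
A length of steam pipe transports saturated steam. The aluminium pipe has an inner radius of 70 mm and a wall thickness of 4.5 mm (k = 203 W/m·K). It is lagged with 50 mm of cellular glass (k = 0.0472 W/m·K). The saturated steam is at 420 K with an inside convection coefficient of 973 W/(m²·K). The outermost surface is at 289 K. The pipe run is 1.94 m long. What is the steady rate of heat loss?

Q ≈ 147 W

For a radial system each layer contributes R = ln(r_out/r_in)/(2πkL); films add R = 1/(hA).
R_inner film = 1/(h_i·2πr₁L) = 1/(973×2π×0.07×1.94) = 0.001205 K/W
R_aluminium pipe wall = ln(74.5/70)/(2π×203×1.94) = 2.518×10^-5 K/W
R_cellular glass = ln(124.5/74.5)/(2π×0.0472×1.94) = 0.8925 K/W
R_total = 0.8938 K/W
Q = ΔT/R_total = 131/0.8938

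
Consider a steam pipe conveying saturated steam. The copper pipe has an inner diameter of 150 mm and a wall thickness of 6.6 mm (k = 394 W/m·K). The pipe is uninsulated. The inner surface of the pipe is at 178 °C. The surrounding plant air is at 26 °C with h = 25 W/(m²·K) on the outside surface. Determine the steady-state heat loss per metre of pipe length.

Cylindrical conduction, so R = ln(r₂/r₁)/(2πkL) per layer, in series:
R_copper pipe wall = ln(81.6/75)/(2π×394×1) = 3.407×10^-5 K/W
R_outer film = 1/(h_o·2πr_oL) = 1/(25×2π×0.0816×1) = 0.07802 K/W
R_total = 0.07805 K/W
Q = ΔT/R_total = 152/0.07805

q′ ≈ 1950 W/m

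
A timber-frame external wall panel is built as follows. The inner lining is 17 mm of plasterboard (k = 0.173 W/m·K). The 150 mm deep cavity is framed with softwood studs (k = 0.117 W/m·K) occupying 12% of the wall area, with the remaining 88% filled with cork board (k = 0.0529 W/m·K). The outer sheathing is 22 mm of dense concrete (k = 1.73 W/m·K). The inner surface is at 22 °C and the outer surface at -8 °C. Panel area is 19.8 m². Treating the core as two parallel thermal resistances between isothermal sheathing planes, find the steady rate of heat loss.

Q ≈ 230 W

Sheathing layers in series; stud and cavity paths in parallel between them.
R_inner = 0.017/(0.173×19.8) = 0.004963 K/W
R_stud  = 0.15/(0.117×0.12×19.8) = 0.5396 K/W
R_cav   = 0.15/(0.0529×0.88×19.8) = 0.1627 K/W
1/R_core = 1/R_stud + 1/R_cav → R_core = 0.125 K/W
R_outer = 0.022/(1.73×19.8) = 6.423×10^-4 K/W
R_total = 0.1306 K/W
Q = ΔT/R_total = 30/0.1306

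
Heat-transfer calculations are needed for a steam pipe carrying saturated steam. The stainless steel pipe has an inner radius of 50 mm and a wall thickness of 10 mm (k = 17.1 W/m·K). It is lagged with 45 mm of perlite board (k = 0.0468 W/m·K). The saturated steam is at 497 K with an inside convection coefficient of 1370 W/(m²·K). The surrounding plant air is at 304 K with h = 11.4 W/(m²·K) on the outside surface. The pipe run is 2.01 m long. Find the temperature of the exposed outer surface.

Cylindrical conduction, so R = ln(r₂/r₁)/(2πkL) per layer, in series:
R_inner film = 1/(h_i·2πr₁L) = 1/(1370×2π×0.05×2.01) = 0.001156 K/W
R_stainless steel pipe wall = ln(60/50)/(2π×17.1×2.01) = 8.442×10^-4 K/W
R_perlite board = ln(105/60)/(2π×0.0468×2.01) = 0.9468 K/W
R_outer film = 1/(h_o·2πr_oL) = 1/(11.4×2π×0.105×2.01) = 0.06615 K/W
R_total = 1.015 K/W
Q = ΔT/R_total = 193/1.015
Q = 190 W
T_interface = T_inner − Q·ΣR(inner→interface) = 497 − 190×0.9488

T ≈ 317 K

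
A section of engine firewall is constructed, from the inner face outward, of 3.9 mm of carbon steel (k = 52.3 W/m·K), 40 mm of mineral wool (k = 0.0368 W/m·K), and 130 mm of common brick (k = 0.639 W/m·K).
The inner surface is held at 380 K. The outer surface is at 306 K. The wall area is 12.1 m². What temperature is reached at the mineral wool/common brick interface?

Thermal resistances in series:
R_carbon steel = L/(kA) = 0.0039/(52.3×12.1) = 6.163×10^-6 K/W
R_mineral wool = L/(kA) = 0.04/(0.0368×12.1) = 0.08983 K/W
R_common brick = L/(kA) = 0.13/(0.639×12.1) = 0.01681 K/W
R_total = 0.1067 K/W;  Q = ΔT/R_total = 74/0.1067 = 693.9 W
T_interface = T_inner − Q·ΣR(inner→interface) = 380 − 694×0.08984

T ≈ 318 K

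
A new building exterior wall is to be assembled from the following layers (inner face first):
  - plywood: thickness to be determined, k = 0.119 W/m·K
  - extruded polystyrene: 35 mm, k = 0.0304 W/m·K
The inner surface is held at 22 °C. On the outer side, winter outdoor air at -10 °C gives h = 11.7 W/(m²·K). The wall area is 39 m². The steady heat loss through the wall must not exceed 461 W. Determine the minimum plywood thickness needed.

L ≈ 175 mm

Treating each layer as a thermal resistance in series:
R_extruded polystyrene = L/(kA) = 0.035/(0.0304×39) = 0.02952 K/W
R_outer film = 1/(h_o·A) = 1/(11.7×39) = 0.002192 K/W
Sum of the known resistances R_other = 0.03171 K/W
Required total resistance R_tot = ΔT/Q_allow = 32/461 = 0.06941 K/W
R_plywood = R_tot − R_other = 0.0377 K/W
L = R·k·A = 0.0377×0.119×39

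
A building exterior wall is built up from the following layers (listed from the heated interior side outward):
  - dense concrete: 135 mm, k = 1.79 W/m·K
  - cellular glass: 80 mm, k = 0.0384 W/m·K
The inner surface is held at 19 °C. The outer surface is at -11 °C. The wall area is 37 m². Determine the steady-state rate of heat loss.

Using the resistance-network approach (series):
R_dense concrete = L/(kA) = 0.135/(1.79×37) = 0.002038 K/W
R_cellular glass = L/(kA) = 0.08/(0.0384×37) = 0.05631 K/W
R_total = 0.05834 K/W
Q = ΔT / R_total = 30 / 0.05834

Q ≈ 514 W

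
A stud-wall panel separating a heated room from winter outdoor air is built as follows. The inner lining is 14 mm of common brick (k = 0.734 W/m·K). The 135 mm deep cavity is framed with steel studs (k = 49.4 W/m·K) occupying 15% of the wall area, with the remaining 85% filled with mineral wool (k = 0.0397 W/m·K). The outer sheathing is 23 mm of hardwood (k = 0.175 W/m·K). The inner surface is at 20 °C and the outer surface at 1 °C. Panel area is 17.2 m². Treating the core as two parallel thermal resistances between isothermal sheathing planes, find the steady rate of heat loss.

Sheathing layers in series; stud and cavity paths in parallel between them.
R_inner = 0.014/(0.734×17.2) = 0.001109 K/W
R_stud  = 0.135/(49.4×0.15×17.2) = 0.001059 K/W
R_cav   = 0.135/(0.0397×0.85×17.2) = 0.2326 K/W
1/R_core = 1/R_stud + 1/R_cav → R_core = 0.001054 K/W
R_outer = 0.023/(0.175×17.2) = 0.007641 K/W
R_total = 0.009805 K/W
Q = ΔT/R_total = 19/0.009805

Q ≈ 1940 W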